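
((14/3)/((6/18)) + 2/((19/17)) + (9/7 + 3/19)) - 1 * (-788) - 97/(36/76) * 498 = -40368466/399 = -101174.10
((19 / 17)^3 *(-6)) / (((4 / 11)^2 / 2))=-2489817/19652 = -126.70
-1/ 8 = -0.12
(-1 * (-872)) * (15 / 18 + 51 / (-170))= 6976/15 = 465.07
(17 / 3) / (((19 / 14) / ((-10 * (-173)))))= 411740/57 = 7223.51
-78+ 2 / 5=-388/5 = -77.60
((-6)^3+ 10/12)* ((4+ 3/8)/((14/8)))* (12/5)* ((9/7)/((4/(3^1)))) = -34857/28 = -1244.89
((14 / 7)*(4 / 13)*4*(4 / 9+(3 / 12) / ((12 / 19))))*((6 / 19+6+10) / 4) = 8.44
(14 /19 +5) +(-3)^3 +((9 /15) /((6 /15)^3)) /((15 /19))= -1427/152 = -9.39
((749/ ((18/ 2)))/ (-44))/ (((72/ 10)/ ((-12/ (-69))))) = -3745/81972 = -0.05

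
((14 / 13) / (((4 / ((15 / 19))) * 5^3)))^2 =441/152522500 = 0.00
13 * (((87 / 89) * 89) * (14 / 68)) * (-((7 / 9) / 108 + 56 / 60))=-12062869/55080 = -219.01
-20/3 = -6.67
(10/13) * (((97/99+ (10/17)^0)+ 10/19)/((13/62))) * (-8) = -23381440/317889 = -73.55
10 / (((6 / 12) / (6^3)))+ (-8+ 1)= 4313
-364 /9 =-40.44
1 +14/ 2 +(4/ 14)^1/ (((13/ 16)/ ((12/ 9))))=2312/273 = 8.47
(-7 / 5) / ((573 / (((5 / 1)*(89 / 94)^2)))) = -55447/5063028 = -0.01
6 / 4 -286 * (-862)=246533.50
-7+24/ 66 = -6.64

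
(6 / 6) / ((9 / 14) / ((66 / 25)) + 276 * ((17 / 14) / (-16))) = -616/12753 = -0.05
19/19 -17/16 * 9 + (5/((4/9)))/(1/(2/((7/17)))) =5161/112 = 46.08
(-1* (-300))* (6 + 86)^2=2539200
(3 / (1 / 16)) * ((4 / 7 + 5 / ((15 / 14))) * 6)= 10560/7 = 1508.57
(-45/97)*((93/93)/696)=-15/22504 = 0.00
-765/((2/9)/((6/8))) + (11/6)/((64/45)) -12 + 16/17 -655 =-7064699/2176 = -3246.64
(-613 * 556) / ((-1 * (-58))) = -170414/29 = -5876.34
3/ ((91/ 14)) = 6/13 = 0.46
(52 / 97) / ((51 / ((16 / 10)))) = 416/24735 = 0.02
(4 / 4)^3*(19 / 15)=1.27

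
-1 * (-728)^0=-1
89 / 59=1.51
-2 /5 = -0.40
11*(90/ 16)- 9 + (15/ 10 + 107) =1291/8 = 161.38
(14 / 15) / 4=7/30 = 0.23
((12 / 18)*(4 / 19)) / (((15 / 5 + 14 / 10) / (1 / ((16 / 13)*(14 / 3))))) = 65/11704 = 0.01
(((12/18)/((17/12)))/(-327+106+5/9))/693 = -1/324632 = 0.00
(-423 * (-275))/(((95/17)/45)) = 17797725/19 = 936722.37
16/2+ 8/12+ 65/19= 689/57 = 12.09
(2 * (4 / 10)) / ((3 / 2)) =8/15 = 0.53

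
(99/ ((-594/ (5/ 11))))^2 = 25/4356 = 0.01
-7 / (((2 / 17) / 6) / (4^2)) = -5712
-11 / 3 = -3.67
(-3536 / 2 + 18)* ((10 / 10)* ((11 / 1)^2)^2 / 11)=-2329250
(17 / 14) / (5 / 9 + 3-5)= -153/182 = -0.84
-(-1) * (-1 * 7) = -7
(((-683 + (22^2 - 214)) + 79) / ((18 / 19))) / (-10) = 3173/90 = 35.26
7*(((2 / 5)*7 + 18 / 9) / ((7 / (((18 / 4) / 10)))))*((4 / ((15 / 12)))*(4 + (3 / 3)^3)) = 864/25 = 34.56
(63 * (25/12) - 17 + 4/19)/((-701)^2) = 8699/37346476 = 0.00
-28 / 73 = -0.38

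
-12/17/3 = -4/17 = -0.24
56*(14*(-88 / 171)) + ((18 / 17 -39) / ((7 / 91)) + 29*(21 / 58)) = -5152351/5814 = -886.20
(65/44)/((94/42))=1365/2068 = 0.66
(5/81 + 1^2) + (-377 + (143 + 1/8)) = -150863/648 = -232.81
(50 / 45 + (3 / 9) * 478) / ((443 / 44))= 63536/3987 = 15.94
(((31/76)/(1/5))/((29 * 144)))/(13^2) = 155/53636544 = 0.00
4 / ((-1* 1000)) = -1/250 = 0.00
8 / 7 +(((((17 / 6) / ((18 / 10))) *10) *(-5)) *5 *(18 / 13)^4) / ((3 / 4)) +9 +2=-383132315/199927 = -1916.36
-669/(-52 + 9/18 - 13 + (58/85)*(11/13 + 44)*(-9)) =492830/250399 = 1.97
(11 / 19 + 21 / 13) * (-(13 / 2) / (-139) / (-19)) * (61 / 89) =-16531/4465931 = 0.00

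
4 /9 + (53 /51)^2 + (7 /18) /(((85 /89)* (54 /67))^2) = 826998583/379225800 = 2.18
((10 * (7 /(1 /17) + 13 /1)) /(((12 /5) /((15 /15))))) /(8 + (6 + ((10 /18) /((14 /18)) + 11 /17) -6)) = 32725/557 = 58.75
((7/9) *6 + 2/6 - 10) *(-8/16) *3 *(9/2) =135/4 = 33.75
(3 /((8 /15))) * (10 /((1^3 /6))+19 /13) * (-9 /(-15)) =21573/104 = 207.43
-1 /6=-0.17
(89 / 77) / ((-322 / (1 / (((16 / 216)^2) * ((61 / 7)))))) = -64881/864248 = -0.08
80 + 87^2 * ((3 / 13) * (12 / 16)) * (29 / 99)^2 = 192.41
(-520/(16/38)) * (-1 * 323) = 398905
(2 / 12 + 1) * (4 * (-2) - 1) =-10.50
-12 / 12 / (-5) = 1/5 = 0.20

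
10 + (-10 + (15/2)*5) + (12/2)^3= 507/2 = 253.50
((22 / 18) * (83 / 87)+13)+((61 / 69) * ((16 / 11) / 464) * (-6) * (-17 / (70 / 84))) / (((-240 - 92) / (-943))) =15.13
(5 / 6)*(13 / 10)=13/12 = 1.08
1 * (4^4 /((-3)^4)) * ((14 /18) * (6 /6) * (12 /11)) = 7168/2673 = 2.68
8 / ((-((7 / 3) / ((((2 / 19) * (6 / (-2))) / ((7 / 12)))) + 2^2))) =1728/67 = 25.79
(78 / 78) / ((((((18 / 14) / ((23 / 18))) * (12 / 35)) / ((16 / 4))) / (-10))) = -115.95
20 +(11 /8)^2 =1401/64 = 21.89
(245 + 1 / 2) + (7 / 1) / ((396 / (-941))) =228.87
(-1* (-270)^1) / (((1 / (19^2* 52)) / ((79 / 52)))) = 7700130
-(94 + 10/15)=-284/3 = -94.67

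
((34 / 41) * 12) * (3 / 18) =68/41 = 1.66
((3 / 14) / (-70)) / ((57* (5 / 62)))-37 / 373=-1733913/17363150 = -0.10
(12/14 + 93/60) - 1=197/140 = 1.41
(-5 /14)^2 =25/196 = 0.13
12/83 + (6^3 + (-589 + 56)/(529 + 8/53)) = 500782633/2327735 = 215.14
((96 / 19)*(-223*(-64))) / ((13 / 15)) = 83205.18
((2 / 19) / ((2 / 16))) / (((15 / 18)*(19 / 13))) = 1248/1805 = 0.69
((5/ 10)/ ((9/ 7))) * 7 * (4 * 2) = 196/9 = 21.78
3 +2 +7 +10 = 22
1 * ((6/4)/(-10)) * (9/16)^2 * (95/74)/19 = -243/75776 = 0.00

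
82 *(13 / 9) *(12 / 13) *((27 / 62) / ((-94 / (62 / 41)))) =-36/47 = -0.77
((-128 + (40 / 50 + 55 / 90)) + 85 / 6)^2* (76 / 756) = 486276139/382725 = 1270.56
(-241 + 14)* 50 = -11350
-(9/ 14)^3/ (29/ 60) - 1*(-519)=10314051/19894 = 518.45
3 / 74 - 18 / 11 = -1299/814 = -1.60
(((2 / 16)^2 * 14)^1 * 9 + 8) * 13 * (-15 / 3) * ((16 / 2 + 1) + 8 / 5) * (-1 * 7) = 1538537/32 = 48079.28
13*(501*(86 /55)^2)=48170148/3025 = 15924.02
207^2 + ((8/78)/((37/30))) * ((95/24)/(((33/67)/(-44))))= 185366021/4329 = 42819.59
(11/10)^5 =161051/100000 = 1.61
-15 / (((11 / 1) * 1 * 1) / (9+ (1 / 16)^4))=-8847375/720896 = -12.27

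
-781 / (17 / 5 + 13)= -3905/82 = -47.62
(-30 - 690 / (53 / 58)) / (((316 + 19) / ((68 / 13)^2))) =-38480928/600119 = -64.12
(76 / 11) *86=6536/11 = 594.18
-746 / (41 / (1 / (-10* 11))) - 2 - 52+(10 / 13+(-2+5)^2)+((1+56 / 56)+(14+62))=994794/29315 = 33.93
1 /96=0.01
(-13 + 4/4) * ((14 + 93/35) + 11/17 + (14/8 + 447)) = -3327627/595 = -5592.65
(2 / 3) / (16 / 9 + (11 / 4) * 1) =24/163 = 0.15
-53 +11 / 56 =-2957/56 = -52.80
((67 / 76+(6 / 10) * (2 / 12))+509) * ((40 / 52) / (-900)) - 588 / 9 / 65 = -640673/444600 = -1.44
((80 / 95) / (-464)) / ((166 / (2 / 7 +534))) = -1870/320131 = -0.01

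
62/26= 31/13 = 2.38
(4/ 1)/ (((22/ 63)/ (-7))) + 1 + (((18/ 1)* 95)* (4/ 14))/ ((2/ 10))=182003/77 = 2363.68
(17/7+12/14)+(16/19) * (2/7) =67/19 = 3.53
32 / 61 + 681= 41573/61 = 681.52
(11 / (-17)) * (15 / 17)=-165/289 = -0.57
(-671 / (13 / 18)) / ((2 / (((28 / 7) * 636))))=-15363216/13 = -1181785.85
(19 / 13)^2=361/169 = 2.14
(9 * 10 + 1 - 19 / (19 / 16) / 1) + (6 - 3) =78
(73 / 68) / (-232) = -73/15776 = 0.00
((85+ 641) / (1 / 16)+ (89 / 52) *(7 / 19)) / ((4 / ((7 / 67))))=303.42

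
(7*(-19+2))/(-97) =119/97 = 1.23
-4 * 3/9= -4/3 = -1.33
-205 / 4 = -51.25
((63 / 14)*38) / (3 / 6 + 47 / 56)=3192/25 = 127.68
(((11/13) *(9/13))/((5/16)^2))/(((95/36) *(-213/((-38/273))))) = 202752/136488625 = 0.00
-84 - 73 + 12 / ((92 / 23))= -154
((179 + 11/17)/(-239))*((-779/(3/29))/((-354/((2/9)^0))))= -11498819/719151 = -15.99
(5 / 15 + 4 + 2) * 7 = 133/3 = 44.33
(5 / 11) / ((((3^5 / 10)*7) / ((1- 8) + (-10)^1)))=-850/18711 = -0.05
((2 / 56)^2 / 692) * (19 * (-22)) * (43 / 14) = -8987/3797696 = 0.00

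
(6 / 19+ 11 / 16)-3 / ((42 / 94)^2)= -626701/44688 = -14.02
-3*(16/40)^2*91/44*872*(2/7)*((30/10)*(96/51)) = -6529536/4675 = -1396.69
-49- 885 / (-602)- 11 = -35235/602 = -58.53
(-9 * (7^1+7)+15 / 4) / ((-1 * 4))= 489/16 = 30.56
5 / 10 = 1/2 = 0.50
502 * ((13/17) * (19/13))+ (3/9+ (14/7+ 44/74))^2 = 119313323/209457 = 569.63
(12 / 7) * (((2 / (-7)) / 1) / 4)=-6/49 = -0.12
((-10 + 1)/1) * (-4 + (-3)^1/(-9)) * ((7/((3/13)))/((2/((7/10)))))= 7007/20 = 350.35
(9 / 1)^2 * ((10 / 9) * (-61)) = -5490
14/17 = 0.82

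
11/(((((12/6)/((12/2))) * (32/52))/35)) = 15015/8 = 1876.88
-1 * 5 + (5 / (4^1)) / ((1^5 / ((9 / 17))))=-295/68 = -4.34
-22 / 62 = -11/31 = -0.35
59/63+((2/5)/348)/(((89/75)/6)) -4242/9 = -470.39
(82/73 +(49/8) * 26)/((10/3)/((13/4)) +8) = 1826331/102784 = 17.77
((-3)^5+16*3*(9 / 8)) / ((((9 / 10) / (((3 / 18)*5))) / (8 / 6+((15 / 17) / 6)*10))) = -25025/51 = -490.69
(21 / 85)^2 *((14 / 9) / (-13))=-686/93925 = -0.01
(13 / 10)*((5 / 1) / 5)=13/10 = 1.30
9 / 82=0.11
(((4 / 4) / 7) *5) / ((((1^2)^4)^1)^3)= 5/7 = 0.71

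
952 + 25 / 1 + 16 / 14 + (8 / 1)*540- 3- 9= 37003/7 = 5286.14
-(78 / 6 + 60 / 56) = -197/14 = -14.07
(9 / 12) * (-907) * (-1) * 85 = 231285/4 = 57821.25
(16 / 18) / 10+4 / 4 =49/45 = 1.09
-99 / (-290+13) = 99/277 = 0.36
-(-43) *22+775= 1721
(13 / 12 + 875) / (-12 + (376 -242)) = 10513/1464 = 7.18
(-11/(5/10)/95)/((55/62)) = -124/475 = -0.26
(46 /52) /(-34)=-23/884 = -0.03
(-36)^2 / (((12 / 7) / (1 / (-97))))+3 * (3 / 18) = -1415/194 = -7.29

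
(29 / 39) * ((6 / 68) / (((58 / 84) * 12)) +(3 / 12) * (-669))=-124.36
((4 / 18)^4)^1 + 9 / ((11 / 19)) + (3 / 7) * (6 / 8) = 32068535/2020788 = 15.87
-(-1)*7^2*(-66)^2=213444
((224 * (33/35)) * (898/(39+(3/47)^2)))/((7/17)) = 741897068/62825 = 11808.95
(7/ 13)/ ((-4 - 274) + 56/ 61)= -427/219726 = 0.00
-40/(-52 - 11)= 40/63 = 0.63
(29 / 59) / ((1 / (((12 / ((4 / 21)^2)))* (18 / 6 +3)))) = 975.43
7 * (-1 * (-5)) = 35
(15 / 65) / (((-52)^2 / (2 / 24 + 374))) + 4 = 566921/140608 = 4.03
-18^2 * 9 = -2916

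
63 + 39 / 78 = 127/2 = 63.50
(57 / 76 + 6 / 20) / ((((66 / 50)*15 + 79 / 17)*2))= 357/16624 = 0.02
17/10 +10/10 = 27/10 = 2.70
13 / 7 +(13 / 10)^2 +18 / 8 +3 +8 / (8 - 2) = 10637/1050 = 10.13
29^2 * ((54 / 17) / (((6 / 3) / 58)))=1317006/17 = 77470.94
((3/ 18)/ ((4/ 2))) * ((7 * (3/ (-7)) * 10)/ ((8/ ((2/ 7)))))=-5/56 = -0.09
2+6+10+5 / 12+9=329/12 = 27.42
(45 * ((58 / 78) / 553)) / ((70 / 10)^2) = 435/352261 = 0.00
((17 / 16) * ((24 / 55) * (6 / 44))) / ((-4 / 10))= -153/968 = -0.16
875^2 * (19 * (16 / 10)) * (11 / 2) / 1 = 128012500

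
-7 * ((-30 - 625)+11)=4508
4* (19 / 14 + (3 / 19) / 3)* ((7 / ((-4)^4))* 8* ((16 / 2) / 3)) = 125/38 = 3.29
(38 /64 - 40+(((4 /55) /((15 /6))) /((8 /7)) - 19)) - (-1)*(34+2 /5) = -211031/8800 = -23.98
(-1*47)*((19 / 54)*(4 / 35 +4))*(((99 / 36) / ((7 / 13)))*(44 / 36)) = -424.70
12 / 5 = 2.40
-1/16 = -0.06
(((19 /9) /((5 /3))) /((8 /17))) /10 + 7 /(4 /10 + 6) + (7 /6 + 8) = 25271/2400 = 10.53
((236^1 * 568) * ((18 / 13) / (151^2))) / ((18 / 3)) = 402144/296413 = 1.36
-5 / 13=-0.38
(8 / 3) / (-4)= -2/3 = -0.67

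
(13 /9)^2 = 169/81 = 2.09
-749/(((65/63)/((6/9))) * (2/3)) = -47187/65 = -725.95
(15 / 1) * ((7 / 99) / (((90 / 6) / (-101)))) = -7.14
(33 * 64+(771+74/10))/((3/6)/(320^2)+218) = 591953920/44646401 = 13.26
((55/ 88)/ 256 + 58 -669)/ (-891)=0.69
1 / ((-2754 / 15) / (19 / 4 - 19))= 95/1224 = 0.08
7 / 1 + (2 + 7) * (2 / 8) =37/4 = 9.25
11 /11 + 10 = 11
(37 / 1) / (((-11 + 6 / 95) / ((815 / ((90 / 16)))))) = -4583560/9351 = -490.17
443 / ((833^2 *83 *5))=443/287963935 = 0.00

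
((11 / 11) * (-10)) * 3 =-30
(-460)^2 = 211600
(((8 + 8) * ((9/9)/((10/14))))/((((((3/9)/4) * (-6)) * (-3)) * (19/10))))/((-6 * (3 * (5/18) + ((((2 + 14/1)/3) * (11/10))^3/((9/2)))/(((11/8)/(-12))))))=504000/150346639 = 0.00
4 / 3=1.33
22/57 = 0.39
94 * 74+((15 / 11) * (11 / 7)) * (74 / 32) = 779627/112 = 6960.96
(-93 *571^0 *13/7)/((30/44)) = -8866/35 = -253.31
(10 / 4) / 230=1/92 = 0.01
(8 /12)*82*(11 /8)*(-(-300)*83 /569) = 1871650/569 = 3289.37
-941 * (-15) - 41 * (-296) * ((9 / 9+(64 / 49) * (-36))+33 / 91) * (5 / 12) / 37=15049325/1911 = 7875.10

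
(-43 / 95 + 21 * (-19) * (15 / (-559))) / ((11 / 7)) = 3811766/584155 = 6.53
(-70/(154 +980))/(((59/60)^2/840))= -560000/10443 = -53.62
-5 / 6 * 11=-55/6 = -9.17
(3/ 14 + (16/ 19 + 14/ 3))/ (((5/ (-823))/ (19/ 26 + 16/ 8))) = -266863511/103740 = -2572.43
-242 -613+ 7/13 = -11108/13 = -854.46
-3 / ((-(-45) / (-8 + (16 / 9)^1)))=56/135 = 0.41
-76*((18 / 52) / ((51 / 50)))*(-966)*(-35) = -192717000/221 = -872022.62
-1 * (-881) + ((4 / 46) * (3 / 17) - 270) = 238907/391 = 611.02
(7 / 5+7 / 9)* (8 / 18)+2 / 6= 527/405 = 1.30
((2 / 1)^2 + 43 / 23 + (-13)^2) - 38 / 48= 96091/552 = 174.08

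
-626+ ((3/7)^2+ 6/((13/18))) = -393353/637 = -617.51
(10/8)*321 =1605/4 = 401.25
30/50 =3/5 = 0.60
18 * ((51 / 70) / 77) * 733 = 336447/2695 = 124.84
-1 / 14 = -0.07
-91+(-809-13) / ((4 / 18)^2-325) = -2328629/26321 = -88.47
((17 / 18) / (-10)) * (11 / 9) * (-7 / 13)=1309/21060 = 0.06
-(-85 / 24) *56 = 595/3 = 198.33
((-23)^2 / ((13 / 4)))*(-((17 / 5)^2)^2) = -21751.44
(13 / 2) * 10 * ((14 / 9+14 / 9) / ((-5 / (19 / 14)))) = -494/9 = -54.89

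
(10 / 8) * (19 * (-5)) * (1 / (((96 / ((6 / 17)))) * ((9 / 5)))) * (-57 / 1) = 45125/3264 = 13.83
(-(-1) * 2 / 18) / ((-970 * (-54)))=1/471420 = 0.00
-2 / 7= -0.29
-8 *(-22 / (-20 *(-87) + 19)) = 176/1759 = 0.10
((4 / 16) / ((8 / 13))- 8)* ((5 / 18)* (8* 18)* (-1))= 1215/4 = 303.75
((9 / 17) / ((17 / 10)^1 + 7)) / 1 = 0.06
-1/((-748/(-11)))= -1/68 = -0.01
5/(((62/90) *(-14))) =-225/434 = -0.52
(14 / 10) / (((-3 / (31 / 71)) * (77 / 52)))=-1612/11715 = -0.14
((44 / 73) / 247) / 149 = 44/2686619 = 0.00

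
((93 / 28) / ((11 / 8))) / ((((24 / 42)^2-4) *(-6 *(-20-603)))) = -31/176220 = 0.00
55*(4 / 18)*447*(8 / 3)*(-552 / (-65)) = 4825216/39 = 123723.49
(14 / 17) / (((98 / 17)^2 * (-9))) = -17/6174 = 0.00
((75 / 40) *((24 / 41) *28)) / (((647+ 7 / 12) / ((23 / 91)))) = 49680/4141943 = 0.01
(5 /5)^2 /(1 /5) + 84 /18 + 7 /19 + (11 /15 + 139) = 149.77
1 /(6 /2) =1/3 = 0.33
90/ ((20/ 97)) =873/2 = 436.50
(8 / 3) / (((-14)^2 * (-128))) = -1/9408 = 0.00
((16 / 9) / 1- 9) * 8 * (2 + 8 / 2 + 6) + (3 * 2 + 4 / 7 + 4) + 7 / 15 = -682.30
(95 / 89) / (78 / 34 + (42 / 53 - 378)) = -85595/30063933 = 0.00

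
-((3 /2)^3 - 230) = 1813/8 = 226.62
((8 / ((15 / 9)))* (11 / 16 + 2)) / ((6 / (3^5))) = 522.45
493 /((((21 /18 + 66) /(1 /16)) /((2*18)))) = 16.51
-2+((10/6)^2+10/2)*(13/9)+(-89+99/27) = -6164/81 = -76.10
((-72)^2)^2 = 26873856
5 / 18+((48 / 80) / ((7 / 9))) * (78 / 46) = 22979/14490 = 1.59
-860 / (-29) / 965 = 172/5597 = 0.03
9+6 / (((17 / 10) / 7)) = 573/17 = 33.71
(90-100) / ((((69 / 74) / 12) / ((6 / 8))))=-2220/23 = -96.52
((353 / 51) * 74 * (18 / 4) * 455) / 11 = 17828265/187 = 95338.32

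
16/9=1.78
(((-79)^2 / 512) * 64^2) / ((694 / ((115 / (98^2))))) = 717715/833147 = 0.86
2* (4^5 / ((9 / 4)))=8192/9 = 910.22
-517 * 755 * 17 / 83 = -6635695/83 = -79948.13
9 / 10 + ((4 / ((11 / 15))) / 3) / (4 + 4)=62/55 = 1.13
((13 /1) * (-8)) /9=-104/9 = -11.56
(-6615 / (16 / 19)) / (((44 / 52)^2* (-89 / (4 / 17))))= 21240765/732292 = 29.01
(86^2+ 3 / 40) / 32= 231.13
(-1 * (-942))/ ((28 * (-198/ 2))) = -157/462 = -0.34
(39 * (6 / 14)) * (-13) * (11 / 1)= -16731/7 = -2390.14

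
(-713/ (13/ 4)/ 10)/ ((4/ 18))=-6417/65 = -98.72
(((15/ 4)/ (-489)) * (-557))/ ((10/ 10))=2785/652 = 4.27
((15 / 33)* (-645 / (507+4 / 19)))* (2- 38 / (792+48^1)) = -3353785/2968196 = -1.13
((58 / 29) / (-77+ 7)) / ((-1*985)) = 1/34475 = 0.00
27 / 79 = 0.34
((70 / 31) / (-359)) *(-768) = 4.83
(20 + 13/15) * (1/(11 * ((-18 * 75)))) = -313/222750 = 0.00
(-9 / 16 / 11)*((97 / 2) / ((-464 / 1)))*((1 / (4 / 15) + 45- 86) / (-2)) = 130077/1306624 = 0.10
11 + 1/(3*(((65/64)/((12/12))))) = 2209/195 = 11.33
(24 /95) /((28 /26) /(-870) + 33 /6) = 54288/1181629 = 0.05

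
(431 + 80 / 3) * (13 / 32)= 17849/96 = 185.93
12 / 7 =1.71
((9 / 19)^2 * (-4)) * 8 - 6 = -4758/361 = -13.18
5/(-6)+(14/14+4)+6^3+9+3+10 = 1453/6 = 242.17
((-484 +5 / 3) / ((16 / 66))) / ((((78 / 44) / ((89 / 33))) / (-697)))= 987379261/468 = 2109784.75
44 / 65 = 0.68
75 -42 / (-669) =75.06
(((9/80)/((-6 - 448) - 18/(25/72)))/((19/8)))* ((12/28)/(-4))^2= -405/376749632 = 0.00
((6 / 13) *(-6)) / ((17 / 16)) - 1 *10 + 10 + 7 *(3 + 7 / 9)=47414/1989 = 23.84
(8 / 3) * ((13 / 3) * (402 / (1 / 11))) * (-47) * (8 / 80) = -3602456/15 = -240163.73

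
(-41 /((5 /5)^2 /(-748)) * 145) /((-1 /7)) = -31128020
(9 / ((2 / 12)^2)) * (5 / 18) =90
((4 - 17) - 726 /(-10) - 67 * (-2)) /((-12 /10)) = -484/3 = -161.33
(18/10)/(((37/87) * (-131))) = -783/24235 = -0.03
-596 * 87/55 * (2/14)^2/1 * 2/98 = -51852/132055 = -0.39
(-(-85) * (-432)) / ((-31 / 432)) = 15863040/31 = 511710.97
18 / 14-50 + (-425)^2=180576.29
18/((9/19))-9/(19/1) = 713/19 = 37.53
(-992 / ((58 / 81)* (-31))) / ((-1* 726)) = -216/3509 = -0.06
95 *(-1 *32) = -3040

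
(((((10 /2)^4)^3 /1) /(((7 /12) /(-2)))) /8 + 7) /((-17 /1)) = 6154805.26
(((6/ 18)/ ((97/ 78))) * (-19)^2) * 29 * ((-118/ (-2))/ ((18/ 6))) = 16059446/291 = 55187.10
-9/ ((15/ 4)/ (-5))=12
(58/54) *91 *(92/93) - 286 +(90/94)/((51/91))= -376383527/2006289 = -187.60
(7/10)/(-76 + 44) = -7/320 = -0.02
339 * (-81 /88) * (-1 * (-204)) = -63654.95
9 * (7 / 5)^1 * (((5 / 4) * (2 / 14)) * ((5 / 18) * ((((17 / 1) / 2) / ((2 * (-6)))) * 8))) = -85/24 = -3.54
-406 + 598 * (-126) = -75754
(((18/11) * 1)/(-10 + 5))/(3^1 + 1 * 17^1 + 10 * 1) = -3/275 = -0.01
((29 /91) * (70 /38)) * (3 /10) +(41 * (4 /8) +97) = 29066/247 = 117.68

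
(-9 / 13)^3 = -729/2197 = -0.33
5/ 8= 0.62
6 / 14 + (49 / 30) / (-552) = 49337/115920 = 0.43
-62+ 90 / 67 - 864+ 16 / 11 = -680400/737 = -923.20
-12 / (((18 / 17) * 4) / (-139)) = 2363/6 = 393.83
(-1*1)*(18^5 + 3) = -1889571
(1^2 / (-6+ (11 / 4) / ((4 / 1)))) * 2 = -32/85 = -0.38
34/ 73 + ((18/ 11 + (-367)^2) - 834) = 107487253/803 = 133857.10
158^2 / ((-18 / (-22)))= 274604/9 = 30511.56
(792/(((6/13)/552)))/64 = 29601/2 = 14800.50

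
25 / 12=2.08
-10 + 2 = -8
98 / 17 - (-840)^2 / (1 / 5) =-59975902/17 = -3527994.24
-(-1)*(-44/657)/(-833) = 44/547281 = 0.00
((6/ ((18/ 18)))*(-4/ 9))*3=-8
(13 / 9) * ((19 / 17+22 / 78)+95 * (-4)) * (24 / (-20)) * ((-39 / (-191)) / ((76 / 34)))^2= 360578738/65848205 = 5.48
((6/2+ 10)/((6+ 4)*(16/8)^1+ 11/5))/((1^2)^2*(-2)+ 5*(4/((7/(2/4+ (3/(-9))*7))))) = -455/5624 = -0.08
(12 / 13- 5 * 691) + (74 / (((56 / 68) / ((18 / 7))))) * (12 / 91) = -15265865/4459 = -3423.61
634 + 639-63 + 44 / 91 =110154/91 = 1210.48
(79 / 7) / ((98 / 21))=237/98 = 2.42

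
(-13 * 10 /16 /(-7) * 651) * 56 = 42315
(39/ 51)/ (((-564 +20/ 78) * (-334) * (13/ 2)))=39/62418254 = 0.00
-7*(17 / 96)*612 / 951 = -2023/2536 = -0.80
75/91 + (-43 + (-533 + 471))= -9480/91 = -104.18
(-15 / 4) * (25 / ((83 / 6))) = -1125/166 = -6.78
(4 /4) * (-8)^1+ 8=0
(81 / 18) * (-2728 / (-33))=372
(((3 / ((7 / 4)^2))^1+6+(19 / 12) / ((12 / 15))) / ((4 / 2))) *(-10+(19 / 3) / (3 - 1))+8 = -22.61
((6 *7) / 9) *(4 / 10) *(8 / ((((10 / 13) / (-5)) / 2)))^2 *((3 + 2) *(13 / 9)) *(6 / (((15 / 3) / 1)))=7874048/45 = 174978.84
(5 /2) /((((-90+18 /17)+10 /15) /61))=-15555/9004 = -1.73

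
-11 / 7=-1.57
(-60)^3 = -216000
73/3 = 24.33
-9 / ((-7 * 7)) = 9/49 = 0.18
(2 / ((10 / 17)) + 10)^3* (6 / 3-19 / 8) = -902289/1000 = -902.29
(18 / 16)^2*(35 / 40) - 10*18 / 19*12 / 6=-173547/9728 = -17.84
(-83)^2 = 6889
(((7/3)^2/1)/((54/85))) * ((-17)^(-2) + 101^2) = 361141025/4131 = 87422.18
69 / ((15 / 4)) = 92/5 = 18.40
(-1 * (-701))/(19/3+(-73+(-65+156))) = 2103/73 = 28.81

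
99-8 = 91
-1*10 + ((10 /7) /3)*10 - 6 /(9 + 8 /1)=-1996/357 = -5.59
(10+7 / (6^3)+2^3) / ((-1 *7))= -3895/1512 = -2.58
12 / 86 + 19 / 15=907/645 = 1.41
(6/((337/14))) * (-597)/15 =-16716/1685 = -9.92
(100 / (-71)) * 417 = -41700/71 = -587.32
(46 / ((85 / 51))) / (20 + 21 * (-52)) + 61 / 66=79463/88440 = 0.90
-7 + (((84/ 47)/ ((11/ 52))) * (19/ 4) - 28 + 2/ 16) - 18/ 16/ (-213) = 772581/146828 = 5.26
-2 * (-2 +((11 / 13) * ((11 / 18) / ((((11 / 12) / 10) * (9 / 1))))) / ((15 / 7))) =3596/1053 = 3.42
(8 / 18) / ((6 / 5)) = 10/27 = 0.37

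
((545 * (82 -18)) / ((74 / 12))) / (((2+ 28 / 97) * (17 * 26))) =1691680/302549 = 5.59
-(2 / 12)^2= -0.03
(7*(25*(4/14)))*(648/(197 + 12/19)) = 163.94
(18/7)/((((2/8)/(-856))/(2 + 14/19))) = -3204864/133 = -24096.72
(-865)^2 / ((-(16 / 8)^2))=-748225/4 = -187056.25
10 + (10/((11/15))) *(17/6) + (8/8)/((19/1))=10176/209 = 48.69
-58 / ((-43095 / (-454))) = -26332/43095 = -0.61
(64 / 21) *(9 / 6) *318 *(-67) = -681792/7 = -97398.86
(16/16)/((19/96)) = 96/19 = 5.05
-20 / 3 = -6.67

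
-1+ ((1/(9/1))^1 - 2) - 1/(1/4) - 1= -71/9 = -7.89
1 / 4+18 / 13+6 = 397/52 = 7.63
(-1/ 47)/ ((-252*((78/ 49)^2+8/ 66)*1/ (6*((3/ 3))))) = 3773/19775344 = 0.00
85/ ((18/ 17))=1445/18 = 80.28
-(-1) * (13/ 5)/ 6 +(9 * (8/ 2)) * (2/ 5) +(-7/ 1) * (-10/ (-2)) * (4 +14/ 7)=-1171/6 = -195.17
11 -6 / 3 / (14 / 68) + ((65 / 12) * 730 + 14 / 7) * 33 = 1827767/14 = 130554.79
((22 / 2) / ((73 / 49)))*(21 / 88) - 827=-481939/584 = -825.24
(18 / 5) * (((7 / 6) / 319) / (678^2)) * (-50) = -35/24439866 = 0.00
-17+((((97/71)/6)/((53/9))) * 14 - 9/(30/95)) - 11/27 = -9218479/203202 = -45.37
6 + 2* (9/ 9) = 8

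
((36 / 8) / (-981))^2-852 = -40490447/47524 = -852.00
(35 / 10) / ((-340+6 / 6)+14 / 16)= -28/2705 = -0.01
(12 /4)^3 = 27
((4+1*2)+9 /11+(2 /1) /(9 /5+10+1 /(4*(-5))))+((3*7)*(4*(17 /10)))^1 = 387203/2585 = 149.79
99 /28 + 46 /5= 1783/140 = 12.74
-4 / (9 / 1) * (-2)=8/9 = 0.89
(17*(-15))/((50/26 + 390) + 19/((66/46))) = -109395/173816 = -0.63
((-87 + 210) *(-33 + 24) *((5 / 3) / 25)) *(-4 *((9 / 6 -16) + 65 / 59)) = -1166778/295 = -3955.18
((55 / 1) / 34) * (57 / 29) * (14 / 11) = 4.05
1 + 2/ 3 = 5/3 = 1.67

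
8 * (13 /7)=104/7 = 14.86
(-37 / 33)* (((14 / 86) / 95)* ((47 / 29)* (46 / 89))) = -559958/347931705 = 0.00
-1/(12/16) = -4/3 = -1.33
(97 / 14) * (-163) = -15811/14 = -1129.36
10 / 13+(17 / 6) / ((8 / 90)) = 3395/104 = 32.64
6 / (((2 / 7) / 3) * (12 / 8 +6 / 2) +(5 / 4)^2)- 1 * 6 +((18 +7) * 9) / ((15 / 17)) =56199/223 = 252.01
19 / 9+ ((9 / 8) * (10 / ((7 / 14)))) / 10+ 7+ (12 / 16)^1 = 109/9 = 12.11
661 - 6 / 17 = 660.65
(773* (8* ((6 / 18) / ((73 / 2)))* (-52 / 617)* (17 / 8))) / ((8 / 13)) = -2220829/135123 = -16.44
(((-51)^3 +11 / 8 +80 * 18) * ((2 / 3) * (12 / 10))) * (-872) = 457659172/5 = 91531834.40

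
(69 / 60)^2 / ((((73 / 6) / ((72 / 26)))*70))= 14283/3321500 = 0.00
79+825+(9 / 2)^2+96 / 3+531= 5949/4 = 1487.25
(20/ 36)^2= 25/81 = 0.31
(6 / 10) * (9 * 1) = 27/5 = 5.40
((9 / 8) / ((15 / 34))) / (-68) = -3/80 = -0.04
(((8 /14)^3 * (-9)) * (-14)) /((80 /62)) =4464/245 = 18.22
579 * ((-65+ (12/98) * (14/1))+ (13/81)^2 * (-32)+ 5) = -523945592/15309 = -34224.68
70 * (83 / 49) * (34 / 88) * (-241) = -1700255/154 = -11040.62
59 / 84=0.70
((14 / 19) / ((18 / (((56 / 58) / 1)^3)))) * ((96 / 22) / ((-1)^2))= 2458624/15291903 = 0.16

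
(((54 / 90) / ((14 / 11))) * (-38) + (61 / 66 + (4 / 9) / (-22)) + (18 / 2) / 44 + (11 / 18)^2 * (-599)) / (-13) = 15000379/810810 = 18.50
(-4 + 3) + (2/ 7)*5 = 3/7 = 0.43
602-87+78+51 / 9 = 1796/3 = 598.67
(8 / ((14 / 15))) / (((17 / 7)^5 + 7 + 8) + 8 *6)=72030/1239349 = 0.06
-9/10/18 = -1/20 = -0.05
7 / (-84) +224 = 2687/12 = 223.92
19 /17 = 1.12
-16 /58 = -8/29 = -0.28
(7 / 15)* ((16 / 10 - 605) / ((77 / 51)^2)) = -373677/3025 = -123.53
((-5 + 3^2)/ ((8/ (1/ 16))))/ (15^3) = 1/108000 = 0.00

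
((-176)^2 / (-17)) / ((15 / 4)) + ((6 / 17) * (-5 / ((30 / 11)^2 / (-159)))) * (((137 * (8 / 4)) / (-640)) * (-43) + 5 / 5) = 40194869/163200 = 246.29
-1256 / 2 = -628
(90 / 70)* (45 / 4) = 405/28 = 14.46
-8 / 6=-4/3 = -1.33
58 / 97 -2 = -136/97 = -1.40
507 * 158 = 80106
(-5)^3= -125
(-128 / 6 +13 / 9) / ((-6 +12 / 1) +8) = -179/126 = -1.42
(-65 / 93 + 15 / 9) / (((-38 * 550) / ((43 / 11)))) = -129/712690 = 0.00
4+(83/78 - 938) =-72769/78 = -932.94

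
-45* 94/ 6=-705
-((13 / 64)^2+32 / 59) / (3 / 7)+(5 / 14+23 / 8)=9491837/5074944 = 1.87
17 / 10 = 1.70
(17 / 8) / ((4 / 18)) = 153/16 = 9.56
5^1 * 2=10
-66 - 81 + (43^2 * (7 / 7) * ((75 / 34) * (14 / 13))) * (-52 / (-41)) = 3780441/697 = 5423.88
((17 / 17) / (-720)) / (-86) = 1/61920 = 0.00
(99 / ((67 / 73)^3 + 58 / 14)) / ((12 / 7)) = 209680163/17849112 = 11.75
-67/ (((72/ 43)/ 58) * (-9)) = 83549/324 = 257.87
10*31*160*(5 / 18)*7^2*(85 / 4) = 129115000/9 = 14346111.11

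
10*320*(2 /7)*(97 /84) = 155200/147 = 1055.78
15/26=0.58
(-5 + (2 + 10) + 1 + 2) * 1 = 10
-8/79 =-0.10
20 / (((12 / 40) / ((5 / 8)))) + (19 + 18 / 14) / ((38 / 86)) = 34943/399 = 87.58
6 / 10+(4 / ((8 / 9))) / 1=5.10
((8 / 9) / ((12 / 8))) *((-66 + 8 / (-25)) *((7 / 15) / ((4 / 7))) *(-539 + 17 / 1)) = 18848144/1125 = 16753.91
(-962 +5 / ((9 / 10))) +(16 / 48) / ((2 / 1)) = -17213/18 = -956.28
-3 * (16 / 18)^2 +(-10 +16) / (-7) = -610/189 = -3.23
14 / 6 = 7/3 = 2.33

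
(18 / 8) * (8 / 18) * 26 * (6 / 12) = 13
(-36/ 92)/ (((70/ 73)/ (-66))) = 21681/805 = 26.93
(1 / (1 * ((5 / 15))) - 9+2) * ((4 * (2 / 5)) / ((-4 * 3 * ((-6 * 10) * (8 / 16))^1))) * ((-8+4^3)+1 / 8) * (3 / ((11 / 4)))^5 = -6206976/4026275 = -1.54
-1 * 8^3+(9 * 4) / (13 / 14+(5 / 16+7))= -468544/923 = -507.63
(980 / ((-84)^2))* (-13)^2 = 845/36 = 23.47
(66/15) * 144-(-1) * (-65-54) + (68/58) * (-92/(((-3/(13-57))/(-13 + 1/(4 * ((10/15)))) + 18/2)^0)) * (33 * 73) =-37602143/145 = -259325.12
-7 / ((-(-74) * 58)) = -7/4292 = 0.00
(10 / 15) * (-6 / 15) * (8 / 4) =-8/15 = -0.53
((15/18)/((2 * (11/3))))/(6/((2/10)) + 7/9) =45/12188 = 0.00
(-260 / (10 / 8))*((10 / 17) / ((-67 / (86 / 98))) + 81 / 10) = -469704664/279055 = -1683.20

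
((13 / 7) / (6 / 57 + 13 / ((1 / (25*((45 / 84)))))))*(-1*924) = -912912/92681 = -9.85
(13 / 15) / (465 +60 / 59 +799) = 767/1119540 = 0.00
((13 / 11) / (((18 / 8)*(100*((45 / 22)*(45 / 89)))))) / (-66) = -1157/15035625 = 0.00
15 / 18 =5/6 = 0.83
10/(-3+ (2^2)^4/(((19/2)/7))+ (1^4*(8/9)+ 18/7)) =11970/226343 = 0.05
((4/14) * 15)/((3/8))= 80/7 = 11.43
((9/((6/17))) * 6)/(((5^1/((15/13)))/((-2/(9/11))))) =-1122/13 = -86.31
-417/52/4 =-417/208 = -2.00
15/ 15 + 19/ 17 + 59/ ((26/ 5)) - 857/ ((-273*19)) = 2403587/176358 = 13.63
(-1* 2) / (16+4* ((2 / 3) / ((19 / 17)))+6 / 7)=-399/3839 = -0.10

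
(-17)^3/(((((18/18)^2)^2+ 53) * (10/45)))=-4913/12 = -409.42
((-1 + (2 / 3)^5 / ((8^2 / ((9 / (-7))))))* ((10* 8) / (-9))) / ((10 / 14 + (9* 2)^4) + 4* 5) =15160/178599411 = 0.00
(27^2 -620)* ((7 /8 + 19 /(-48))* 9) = 7521/16 = 470.06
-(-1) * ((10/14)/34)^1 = 5/238 = 0.02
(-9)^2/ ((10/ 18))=729/5 = 145.80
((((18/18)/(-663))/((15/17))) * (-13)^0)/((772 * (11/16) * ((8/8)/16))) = -64/1241955 = 0.00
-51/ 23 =-2.22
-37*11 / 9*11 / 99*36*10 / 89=-16280/801 = -20.32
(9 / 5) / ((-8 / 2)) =-9/20 = -0.45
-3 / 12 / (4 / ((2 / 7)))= -0.02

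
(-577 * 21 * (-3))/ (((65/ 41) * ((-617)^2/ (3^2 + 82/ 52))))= 81971505/128672882 = 0.64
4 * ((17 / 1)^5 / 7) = 5679428/7 = 811346.86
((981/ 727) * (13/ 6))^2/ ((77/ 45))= 813195045/162786932 = 5.00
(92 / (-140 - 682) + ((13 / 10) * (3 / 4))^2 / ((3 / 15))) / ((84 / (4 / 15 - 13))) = -116588501/165715200 = -0.70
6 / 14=3/7 = 0.43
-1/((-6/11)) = 11/6 = 1.83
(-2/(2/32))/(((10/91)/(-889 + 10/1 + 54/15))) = 6372912/25 = 254916.48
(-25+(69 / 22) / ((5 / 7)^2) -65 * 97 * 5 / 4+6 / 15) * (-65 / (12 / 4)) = 112965749/660 = 171160.23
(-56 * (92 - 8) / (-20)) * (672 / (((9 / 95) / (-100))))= -166835200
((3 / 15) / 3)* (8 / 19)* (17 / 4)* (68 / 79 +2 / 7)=21556/157605 = 0.14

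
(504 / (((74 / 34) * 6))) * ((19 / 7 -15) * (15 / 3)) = -87720/37 = -2370.81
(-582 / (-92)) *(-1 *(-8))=1164/23 = 50.61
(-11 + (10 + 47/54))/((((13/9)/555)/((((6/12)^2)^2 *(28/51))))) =-9065/5304 = -1.71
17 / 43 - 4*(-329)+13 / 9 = 510004/387 = 1317.84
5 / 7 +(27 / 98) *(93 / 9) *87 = 24343/98 = 248.40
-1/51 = -0.02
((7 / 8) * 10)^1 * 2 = 35/2 = 17.50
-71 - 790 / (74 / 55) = -24352/37 = -658.16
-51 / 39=-17/13 = -1.31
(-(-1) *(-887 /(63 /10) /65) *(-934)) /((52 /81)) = 3728061/1183 = 3151.36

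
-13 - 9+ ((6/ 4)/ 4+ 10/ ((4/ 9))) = 7/8 = 0.88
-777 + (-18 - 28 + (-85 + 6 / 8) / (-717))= -2360027/2868 = -822.88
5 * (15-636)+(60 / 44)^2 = -375480/121 = -3103.14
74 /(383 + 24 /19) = 1406/7301 = 0.19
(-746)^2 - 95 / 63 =35060413/63 = 556514.49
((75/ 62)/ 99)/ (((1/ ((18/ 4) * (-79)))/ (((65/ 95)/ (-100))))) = 3081/103664 = 0.03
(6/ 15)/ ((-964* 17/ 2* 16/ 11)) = -11/327760 = 0.00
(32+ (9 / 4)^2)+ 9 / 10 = 3037/80 = 37.96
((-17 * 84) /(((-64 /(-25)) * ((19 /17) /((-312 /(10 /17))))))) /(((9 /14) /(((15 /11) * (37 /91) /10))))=19087005/836 = 22831.35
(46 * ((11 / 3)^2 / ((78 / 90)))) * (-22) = -612260/39 = -15698.97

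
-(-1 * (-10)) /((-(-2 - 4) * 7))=-5/21 = -0.24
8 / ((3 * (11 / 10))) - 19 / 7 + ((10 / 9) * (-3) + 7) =260/77 = 3.38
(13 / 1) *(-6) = -78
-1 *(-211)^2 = -44521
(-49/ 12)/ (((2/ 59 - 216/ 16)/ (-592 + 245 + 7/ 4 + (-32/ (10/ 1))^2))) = -4611971/45400 = -101.59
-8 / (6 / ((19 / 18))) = -38/27 = -1.41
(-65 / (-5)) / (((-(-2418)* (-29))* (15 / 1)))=-1/80910 = 0.00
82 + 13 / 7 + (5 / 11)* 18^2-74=12099/77 = 157.13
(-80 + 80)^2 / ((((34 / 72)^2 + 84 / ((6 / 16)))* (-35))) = 0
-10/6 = -5/3 = -1.67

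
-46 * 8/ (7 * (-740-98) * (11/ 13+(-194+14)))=-2392/6830957 = 0.00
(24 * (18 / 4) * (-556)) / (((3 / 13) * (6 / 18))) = -780624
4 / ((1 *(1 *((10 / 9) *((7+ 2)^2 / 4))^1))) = 8/45 = 0.18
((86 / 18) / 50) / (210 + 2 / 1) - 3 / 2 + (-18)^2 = 30766543/95400 = 322.50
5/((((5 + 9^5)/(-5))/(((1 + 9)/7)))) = -125/206689 = 0.00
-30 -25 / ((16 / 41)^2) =-49705/256 = -194.16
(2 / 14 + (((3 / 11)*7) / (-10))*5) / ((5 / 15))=-375/154 = -2.44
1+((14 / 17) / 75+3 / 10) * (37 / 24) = 90541/61200 = 1.48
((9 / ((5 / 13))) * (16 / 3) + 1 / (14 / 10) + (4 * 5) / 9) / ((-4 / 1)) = -40237/1260 = -31.93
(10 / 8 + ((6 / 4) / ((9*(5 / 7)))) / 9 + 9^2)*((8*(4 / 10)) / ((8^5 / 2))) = 44429/2764800 = 0.02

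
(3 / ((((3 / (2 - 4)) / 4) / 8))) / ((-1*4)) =16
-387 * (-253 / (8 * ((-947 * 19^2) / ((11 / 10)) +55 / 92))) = -24771483/629034070 = -0.04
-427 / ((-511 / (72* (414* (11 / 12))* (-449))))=-748377036/73 = -10251740.22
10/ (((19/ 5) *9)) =0.29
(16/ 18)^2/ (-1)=-64/81 = -0.79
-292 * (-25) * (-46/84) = -83950/21 = -3997.62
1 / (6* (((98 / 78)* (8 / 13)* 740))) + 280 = 162444969/580160 = 280.00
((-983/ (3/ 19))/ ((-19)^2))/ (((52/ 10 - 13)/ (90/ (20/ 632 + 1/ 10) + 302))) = 125956705/57798 = 2179.26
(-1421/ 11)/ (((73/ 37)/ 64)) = -3364928/803 = -4190.45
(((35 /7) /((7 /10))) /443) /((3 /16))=800/9303 = 0.09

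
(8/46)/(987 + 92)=4/24817 = 0.00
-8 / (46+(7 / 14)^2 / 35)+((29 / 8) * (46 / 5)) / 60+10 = 26748049/2576400 = 10.38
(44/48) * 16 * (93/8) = 341/2 = 170.50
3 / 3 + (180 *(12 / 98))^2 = 486.80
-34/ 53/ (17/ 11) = -22/53 = -0.42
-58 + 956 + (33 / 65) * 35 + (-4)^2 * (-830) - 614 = -168717/13 = -12978.23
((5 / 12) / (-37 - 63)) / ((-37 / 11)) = 11/8880 = 0.00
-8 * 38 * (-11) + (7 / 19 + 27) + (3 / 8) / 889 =455566329/135128 = 3371.37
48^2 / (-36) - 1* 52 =-116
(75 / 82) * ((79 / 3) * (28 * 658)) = 18193700/41 = 443748.78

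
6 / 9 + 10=32/3 = 10.67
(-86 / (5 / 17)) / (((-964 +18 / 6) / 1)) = 1462/4805 = 0.30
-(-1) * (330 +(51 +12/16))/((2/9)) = 13743/8 = 1717.88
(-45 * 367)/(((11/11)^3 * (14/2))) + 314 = -14317/7 = -2045.29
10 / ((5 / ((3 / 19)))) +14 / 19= 1.05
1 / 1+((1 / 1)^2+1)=3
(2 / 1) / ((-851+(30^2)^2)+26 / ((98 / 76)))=98/39649289 = 0.00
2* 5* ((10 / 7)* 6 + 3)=810/7 = 115.71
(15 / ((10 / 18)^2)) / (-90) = -27/50 = -0.54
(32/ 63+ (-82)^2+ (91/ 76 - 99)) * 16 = 126914660/1197 = 106027.28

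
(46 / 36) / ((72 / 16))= 23/81 = 0.28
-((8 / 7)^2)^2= -4096/2401 = -1.71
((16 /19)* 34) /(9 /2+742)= 1088/28367 = 0.04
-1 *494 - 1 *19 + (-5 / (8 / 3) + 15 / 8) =-513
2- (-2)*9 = 20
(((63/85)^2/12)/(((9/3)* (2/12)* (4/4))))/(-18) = -0.01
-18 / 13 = -1.38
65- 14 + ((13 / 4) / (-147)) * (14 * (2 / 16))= 17123/336 = 50.96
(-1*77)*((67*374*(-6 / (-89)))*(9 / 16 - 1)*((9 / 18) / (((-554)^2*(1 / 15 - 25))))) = -1625085/437048384 = 0.00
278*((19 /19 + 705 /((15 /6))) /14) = 39337/7 = 5619.57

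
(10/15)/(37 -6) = 2/93 = 0.02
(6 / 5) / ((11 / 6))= 36/55 = 0.65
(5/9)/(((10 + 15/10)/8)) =0.39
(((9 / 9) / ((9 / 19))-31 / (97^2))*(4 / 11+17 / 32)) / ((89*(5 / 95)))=29674295/73691288 = 0.40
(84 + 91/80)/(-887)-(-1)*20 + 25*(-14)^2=349116389/70960 = 4919.90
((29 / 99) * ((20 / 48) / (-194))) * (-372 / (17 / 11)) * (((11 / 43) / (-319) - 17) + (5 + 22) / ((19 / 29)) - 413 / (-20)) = 219658033/32333592 = 6.79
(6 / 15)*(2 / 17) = 0.05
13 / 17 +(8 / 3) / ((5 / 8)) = 1283/255 = 5.03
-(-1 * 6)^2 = -36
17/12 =1.42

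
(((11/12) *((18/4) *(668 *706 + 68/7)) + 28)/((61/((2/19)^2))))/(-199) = -54472630/30675253 = -1.78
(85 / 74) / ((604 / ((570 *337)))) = 8163825/22348 = 365.30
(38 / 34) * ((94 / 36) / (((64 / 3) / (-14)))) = -6251/3264 = -1.92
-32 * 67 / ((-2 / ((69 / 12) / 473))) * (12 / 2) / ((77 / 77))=36984/473 = 78.19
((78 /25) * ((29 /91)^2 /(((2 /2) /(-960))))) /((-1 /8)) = 7750656/3185 = 2433.49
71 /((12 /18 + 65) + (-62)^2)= 213/11729 = 0.02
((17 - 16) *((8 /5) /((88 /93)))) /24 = 31/440 = 0.07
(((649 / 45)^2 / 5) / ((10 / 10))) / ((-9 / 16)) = -6739216/91125 = -73.96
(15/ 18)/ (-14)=-0.06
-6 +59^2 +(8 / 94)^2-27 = 7616648/2209 = 3448.01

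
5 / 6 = 0.83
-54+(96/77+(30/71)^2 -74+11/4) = -123.82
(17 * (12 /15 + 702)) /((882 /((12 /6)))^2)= 8534/138915 = 0.06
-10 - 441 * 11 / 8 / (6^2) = -859/32 = -26.84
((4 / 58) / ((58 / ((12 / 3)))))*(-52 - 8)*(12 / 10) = -288/841 = -0.34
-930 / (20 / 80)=-3720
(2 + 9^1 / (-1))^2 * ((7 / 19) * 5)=1715/19 = 90.26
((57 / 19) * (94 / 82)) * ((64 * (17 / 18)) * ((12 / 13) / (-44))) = -25568/5863 = -4.36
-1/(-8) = 0.12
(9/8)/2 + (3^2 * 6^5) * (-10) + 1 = -11197415/16 = -699838.44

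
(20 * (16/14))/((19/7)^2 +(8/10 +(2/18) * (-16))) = 50400/14089 = 3.58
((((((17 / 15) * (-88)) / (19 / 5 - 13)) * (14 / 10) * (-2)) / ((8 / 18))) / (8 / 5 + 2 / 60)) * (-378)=363528/23 = 15805.57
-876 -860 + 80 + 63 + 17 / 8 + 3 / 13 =-165427/104 = -1590.64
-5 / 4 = -1.25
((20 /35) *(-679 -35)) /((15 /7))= -952/5 = -190.40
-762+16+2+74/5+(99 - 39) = -3346/5 = -669.20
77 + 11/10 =781/10 = 78.10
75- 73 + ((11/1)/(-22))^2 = 9/4 = 2.25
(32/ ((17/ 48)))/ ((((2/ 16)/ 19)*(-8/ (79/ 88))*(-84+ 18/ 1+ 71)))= -288192/935 = -308.23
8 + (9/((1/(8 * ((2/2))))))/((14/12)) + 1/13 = 6351/91 = 69.79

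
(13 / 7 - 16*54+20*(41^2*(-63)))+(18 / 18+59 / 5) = -74161827/35 = -2118909.34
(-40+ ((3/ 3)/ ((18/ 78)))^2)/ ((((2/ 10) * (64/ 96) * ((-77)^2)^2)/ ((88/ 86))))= -1910/412249299 = 0.00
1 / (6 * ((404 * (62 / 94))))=47/75144 = 0.00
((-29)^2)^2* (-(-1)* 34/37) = 24047554/37 = 649933.89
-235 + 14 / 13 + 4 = -2989/13 = -229.92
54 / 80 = 27/40 = 0.68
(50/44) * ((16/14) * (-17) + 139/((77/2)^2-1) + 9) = -428633/36498 = -11.74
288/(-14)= -144/7 = -20.57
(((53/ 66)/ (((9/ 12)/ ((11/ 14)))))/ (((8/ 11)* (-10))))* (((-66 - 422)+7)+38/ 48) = 1343815/24192 = 55.55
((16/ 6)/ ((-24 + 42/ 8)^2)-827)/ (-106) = 13955497/1788750 = 7.80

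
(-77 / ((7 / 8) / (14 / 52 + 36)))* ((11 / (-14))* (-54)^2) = 665448696/91 = 7312623.03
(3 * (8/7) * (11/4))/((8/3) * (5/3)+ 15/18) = 1188/665 = 1.79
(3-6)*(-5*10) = 150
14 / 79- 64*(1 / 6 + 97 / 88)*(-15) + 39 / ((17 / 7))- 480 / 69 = 417065585/339779 = 1227.46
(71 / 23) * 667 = 2059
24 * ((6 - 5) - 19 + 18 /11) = -4320/11 = -392.73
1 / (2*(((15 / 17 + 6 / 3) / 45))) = 765/98 = 7.81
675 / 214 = 3.15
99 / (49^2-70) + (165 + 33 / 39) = 558547/3367 = 165.89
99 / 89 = 1.11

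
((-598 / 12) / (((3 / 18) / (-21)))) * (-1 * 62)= -389298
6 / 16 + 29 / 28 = 79/56 = 1.41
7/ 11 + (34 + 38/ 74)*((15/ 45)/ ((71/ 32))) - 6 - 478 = -41453773/86691 = -478.18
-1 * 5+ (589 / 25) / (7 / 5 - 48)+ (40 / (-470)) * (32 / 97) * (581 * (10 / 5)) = -202518866/5311235 = -38.13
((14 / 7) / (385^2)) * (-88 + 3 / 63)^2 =0.10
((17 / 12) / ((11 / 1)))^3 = 4913/2299968 = 0.00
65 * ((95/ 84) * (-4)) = -6175/21 = -294.05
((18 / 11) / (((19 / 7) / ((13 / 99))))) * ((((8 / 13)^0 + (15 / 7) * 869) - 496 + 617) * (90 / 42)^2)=4276350/5929 = 721.26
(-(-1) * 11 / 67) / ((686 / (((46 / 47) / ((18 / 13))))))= 3289/19441926 = 0.00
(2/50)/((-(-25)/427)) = 427/625 = 0.68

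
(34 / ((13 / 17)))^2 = 334084/169 = 1976.83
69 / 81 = 23/27 = 0.85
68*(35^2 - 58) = 79356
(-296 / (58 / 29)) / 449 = -148/449 = -0.33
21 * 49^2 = 50421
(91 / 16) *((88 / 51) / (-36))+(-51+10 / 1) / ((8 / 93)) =-218896/459 = -476.90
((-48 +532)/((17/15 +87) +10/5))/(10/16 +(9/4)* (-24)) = -7260/72163 = -0.10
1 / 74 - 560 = -41439/74 = -559.99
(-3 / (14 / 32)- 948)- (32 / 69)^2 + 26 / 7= -31705906/33327 = -951.36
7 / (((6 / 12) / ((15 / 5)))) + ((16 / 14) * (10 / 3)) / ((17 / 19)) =16514/357 = 46.26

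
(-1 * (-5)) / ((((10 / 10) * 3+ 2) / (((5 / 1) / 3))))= 5/3 = 1.67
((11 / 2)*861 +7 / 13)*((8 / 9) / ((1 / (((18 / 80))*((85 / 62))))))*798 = 835238271/806 = 1036275.77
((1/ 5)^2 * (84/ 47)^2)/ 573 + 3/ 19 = 31688613/200411525 = 0.16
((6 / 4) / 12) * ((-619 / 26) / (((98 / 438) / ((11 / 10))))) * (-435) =6364.40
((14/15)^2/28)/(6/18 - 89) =-1/2850 = 0.00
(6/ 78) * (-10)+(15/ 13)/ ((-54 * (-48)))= -0.77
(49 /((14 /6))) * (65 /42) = 65/2 = 32.50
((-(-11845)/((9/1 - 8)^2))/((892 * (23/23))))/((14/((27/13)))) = 319815/162344 = 1.97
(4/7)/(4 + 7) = 4/77 = 0.05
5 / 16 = 0.31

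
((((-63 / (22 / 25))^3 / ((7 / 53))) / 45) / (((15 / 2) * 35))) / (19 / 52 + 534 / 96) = -7234500/182347 = -39.67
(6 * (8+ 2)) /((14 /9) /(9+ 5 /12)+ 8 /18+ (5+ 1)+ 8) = 30510/7429 = 4.11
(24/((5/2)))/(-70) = -24/175 = -0.14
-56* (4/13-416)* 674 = 203968576/13 = 15689890.46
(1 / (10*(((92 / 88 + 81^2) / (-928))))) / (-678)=5104/244698675 = 0.00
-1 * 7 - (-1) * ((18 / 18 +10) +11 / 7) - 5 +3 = 25/7 = 3.57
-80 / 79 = -1.01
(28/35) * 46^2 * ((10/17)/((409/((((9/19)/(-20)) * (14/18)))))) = -29624/660535 = -0.04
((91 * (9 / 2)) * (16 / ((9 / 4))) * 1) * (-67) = -195104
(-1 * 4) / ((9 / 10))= -40/9 = -4.44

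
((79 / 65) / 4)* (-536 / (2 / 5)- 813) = -170087/260 = -654.18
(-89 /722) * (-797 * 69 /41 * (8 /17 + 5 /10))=161514441/1006468 = 160.48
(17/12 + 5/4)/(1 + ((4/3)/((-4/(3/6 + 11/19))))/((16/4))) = 2.93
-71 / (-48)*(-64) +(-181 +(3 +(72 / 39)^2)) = -136514/507 = -269.26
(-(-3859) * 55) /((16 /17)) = 3608165/16 = 225510.31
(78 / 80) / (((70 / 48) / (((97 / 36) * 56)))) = 2522/25 = 100.88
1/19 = 0.05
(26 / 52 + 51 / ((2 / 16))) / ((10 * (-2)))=-817/40 = -20.42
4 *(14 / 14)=4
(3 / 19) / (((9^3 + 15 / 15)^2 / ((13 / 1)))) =39/10125100 = 0.00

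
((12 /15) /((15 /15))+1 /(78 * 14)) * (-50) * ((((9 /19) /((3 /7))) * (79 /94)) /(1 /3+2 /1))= -5182005/325052 = -15.94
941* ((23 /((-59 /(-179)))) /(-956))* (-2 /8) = 17.17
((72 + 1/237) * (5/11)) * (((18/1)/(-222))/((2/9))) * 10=-3839625/32153 = -119.42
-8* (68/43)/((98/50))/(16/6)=-5100/2107 = -2.42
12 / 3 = 4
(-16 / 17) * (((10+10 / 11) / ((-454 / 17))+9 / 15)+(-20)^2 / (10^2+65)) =-1567568/636735 = -2.46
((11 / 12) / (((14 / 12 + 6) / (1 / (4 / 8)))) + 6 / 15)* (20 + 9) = 4089/215 = 19.02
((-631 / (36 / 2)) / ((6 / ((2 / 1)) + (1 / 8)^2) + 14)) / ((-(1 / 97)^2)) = 189986528/9801 = 19384.40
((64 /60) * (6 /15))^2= 0.18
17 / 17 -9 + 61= 53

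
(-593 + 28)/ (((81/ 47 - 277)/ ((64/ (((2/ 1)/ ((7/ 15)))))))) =594832/19407 = 30.65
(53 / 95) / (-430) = -53/40850 = 0.00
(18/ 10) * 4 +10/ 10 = 41/5 = 8.20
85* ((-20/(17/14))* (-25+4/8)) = 34300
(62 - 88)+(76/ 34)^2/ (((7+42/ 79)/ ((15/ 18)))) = -2625460/103173 = -25.45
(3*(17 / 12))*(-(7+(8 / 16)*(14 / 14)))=-31.88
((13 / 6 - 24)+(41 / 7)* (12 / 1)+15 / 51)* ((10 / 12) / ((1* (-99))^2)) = 174025/41987484 = 0.00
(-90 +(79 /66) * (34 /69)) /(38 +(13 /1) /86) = -17508482/7470837 = -2.34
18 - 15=3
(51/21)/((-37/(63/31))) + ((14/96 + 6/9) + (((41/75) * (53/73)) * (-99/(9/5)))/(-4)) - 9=-2.86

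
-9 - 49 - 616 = -674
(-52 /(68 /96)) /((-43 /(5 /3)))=2080/731 = 2.85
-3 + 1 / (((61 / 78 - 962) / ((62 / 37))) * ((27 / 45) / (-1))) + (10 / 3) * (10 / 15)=-3869197/4993335 = -0.77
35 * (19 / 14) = 95/2 = 47.50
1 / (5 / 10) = 2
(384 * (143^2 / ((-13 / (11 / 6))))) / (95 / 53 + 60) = -58691776/3275 = -17921.15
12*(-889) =-10668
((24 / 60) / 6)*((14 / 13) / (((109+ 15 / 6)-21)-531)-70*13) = -3474086/57265 = -60.67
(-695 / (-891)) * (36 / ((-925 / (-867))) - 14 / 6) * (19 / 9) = 230192201/4450545 = 51.72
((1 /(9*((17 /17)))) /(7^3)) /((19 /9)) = 1/6517 = 0.00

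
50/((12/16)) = 200/3 = 66.67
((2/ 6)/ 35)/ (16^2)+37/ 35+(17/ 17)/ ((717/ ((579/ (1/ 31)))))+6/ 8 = 172432943/6424320 = 26.84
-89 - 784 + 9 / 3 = -870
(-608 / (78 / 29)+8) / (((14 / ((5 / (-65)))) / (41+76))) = 12756/91 = 140.18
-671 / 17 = -39.47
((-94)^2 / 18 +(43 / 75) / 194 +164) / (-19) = -28586029/829350 = -34.47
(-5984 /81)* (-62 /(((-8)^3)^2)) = 5797/331776 = 0.02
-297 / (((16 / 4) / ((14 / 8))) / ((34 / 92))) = -35343/736 = -48.02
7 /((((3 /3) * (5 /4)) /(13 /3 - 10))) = -476/15 = -31.73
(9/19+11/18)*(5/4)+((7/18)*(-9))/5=4487/6840 = 0.66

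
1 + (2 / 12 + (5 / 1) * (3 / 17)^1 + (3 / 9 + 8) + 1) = 387/34 = 11.38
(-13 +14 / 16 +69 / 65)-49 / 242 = -708853/62920 = -11.27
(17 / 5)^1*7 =119/5 = 23.80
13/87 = 0.15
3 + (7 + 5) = 15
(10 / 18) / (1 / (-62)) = -310/9 = -34.44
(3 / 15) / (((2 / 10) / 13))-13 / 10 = 117/10 = 11.70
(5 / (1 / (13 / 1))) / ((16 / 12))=195/4 = 48.75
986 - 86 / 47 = 46256/47 = 984.17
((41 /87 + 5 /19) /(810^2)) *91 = 55237/542266650 = 0.00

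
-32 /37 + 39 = 1411/37 = 38.14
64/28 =16/7 = 2.29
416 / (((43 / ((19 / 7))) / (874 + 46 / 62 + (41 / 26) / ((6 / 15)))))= 215298728/9331 = 23073.49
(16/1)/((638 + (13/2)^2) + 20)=64/2801 = 0.02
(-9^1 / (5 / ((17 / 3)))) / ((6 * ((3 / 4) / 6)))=-68/5 = -13.60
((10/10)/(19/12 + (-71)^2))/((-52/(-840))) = 2520/786643 = 0.00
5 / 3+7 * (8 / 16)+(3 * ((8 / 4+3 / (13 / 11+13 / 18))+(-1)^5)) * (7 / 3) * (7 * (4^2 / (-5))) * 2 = -9076733/11310 = -802.54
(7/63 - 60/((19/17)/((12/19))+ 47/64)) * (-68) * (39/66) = 958.37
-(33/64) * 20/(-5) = 33/16 = 2.06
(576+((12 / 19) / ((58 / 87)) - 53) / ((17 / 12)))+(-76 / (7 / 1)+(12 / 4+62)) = 1341677/2261 = 593.40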